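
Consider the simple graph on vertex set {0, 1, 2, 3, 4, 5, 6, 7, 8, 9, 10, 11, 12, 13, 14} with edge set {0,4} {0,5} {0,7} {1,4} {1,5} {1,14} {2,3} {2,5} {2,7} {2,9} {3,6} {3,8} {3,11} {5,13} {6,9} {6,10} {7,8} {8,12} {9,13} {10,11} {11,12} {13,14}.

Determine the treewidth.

A width-3 tree decomposition is:
Bags: B1 = {6, 10, 11, 12}  B2 = {3, 6, 11, 12}  B3 = {3, 6, 8, 12}  B4 = {3, 6, 8, 9}  B5 = {2, 3, 8, 9}  B6 = {2, 7, 8, 9}  B7 = {2, 7, 9, 13}  B8 = {2, 5, 7, 13}  B9 = {0, 5, 7, 13}  B10 = {0, 5, 13, 14}  B11 = {0, 1, 5, 14}  B12 = {0, 1, 4, 14}
Tree: B1–B2, B2–B3, B3–B4, B4–B5, B5–B6, B6–B7, B7–B8, B8–B9, B9–B10, B10–B11, B11–B12
Each bag holds 4 vertices, so the decomposition has width 3, which upper-bounds the treewidth. For the lower bound: the 4 vertex sets {10,11,12}, {6}, {3}, {2,7,8,9} are disjoint, each induces a connected subgraph, and every pair is joined by at least one edge of G. Contracting each set to a single vertex therefore yields K_{4} as a minor, and since treewidth is minor-monotone, tw(G) ≥ tw(K_{4}) = 3. The upper and lower bounds meet at 3, so that is the treewidth.

3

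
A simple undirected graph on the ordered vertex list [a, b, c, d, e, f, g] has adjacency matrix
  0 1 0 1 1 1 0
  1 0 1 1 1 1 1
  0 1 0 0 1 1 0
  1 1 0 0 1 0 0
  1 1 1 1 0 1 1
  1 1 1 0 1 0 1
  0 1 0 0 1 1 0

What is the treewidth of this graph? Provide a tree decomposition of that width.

Treewidth 3.
One optimal decomposition is:
Bags: B1 = {b, e, f, g}  B2 = {a, b, e, f}  B3 = {b, c, e, f}  B4 = {a, b, d, e}
Tree: B1–B2, B2–B3, B2–B4

Each bag holds 4 vertices, so the decomposition has width 3, which upper-bounds the treewidth. For the lower bound, the 4 vertices {a, b, d, e} are pairwise adjacent, and any tree decomposition puts a clique entirely inside one bag — forcing width ≥ 3. Therefore the treewidth is 3.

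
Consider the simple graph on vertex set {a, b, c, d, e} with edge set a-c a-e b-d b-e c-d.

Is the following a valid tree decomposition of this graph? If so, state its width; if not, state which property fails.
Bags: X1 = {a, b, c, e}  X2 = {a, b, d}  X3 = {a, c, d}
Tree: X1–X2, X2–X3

A tree decomposition must satisfy three properties: every vertex lies in some bag; for every edge, both endpoints lie together in some bag; and for every vertex, the bags containing it form a connected subtree. Here bags containing vertex c are not connected in the tree, so the decomposition is invalid.

No — bags containing vertex c are not connected in the tree.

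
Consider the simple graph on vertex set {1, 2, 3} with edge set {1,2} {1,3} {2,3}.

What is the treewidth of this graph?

A width-2 tree decomposition is:
Bags: B1 = {1, 2, 3}
Tree: (single bag)
With just one bag of size 3, the width is 3 − 1 = 2, so tw(G) ≤ 2. For the lower bound, the 3 vertices {1, 2, 3} are pairwise adjacent, and any tree decomposition puts a clique entirely inside one bag — forcing width ≥ 2. Hence tw(G) = 2 exactly.

2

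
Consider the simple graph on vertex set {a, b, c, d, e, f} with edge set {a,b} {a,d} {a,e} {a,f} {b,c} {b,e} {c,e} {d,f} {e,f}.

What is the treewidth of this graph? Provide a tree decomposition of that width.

Treewidth 2.
One such decomposition:
Bags: B1 = {b, c, e}  B2 = {a, b, e}  B3 = {a, e, f}  B4 = {a, d, f}
Tree: B1–B2, B2–B3, B3–B4

Each bag holds 3 vertices, so the decomposition has width 2, which upper-bounds the treewidth. On the other hand G contains the 3-clique {b, c, e}. A clique must lie in a single bag of any decomposition, so no decomposition can have width below 2. Therefore the treewidth is 2.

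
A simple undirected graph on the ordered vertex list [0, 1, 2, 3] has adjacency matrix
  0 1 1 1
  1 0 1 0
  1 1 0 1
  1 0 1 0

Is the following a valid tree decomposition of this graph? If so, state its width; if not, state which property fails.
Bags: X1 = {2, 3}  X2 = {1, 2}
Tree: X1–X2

No — vertex 0 appears in no bag.

A tree decomposition must satisfy three properties: every vertex lies in some bag; for every edge, both endpoints lie together in some bag; and for every vertex, the bags containing it form a connected subtree. Here vertex 0 appears in no bag, so the decomposition is invalid.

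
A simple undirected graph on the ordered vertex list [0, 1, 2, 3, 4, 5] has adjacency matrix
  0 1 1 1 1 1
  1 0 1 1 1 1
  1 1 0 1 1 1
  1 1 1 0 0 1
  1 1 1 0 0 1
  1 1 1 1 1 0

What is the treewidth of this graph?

4

A width-4 tree decomposition is:
Bags: B1 = {0, 1, 2, 4, 5}  B2 = {0, 1, 2, 3, 5}
Tree: B1–B2
Each bag holds 5 vertices, so the decomposition has width 4, which upper-bounds the treewidth. On the other hand G contains the 5-clique {0, 1, 2, 3, 5}. A clique must lie in a single bag of any decomposition, so no decomposition can have width below 4. Hence tw(G) = 4 exactly.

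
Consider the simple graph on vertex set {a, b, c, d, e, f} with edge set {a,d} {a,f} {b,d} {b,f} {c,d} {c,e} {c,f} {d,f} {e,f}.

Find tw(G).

A width-2 tree decomposition is:
Bags: B1 = {c, d, f}  B2 = {a, d, f}  B3 = {c, e, f}  B4 = {b, d, f}
Tree: B1–B2, B1–B3, B1–B4
Every bag has size at most 3, so the width is 3 − 1 = 2 and tw(G) ≤ 2. For the lower bound, the 3 vertices {c, d, f} are pairwise adjacent, and any tree decomposition puts a clique entirely inside one bag — forcing width ≥ 2. Combining the bounds, tw(G) = 2.

2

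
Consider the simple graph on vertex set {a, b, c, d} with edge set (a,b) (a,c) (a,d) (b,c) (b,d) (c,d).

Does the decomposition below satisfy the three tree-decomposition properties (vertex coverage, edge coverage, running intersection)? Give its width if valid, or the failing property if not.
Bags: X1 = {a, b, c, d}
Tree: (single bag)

Vertex coverage: the bags together contain {a, b, c, d}, the full vertex set. Edge coverage: each edge of G has both endpoints in at least one bag. Running intersection: for every vertex, the bags containing it form a connected subtree. All three properties hold, so this is a valid tree decomposition of width max|bag| − 1 = 3, and hence tw(G) ≤ 3.

Yes; width 3.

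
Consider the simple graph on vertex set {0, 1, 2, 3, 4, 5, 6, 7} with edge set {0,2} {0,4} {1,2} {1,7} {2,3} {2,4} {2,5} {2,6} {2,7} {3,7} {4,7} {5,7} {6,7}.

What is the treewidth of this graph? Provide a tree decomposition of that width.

Each bag holds 3 vertices, so the decomposition has width 2, which upper-bounds the treewidth. On the other hand G contains the 3-clique {0, 2, 4}. A clique must lie in a single bag of any decomposition, so no decomposition can have width below 2. The upper and lower bounds meet at 2, so that is the treewidth.

Treewidth 2.
Bags: B1 = {2, 5, 7}  B2 = {1, 2, 7}  B3 = {2, 4, 7}  B4 = {2, 3, 7}  B5 = {2, 6, 7}  B6 = {0, 2, 4}
Tree: B1–B2, B1–B3, B3–B4, B3–B5, B3–B6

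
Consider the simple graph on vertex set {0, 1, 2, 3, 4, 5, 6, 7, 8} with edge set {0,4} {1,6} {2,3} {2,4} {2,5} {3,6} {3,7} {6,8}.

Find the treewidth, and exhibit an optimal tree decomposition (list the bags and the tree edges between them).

Treewidth 1.
One such decomposition:
Bags: B1 = {2, 3}  B2 = {3, 6}  B3 = {6, 8}  B4 = {1, 6}  B5 = {2, 4}  B6 = {3, 7}  B7 = {0, 4}  B8 = {2, 5}
Tree: B1–B2, B2–B3, B2–B4, B1–B5, B2–B6, B5–B7, B1–B8

Every bag has size at most 2, so the width is 2 − 1 = 1 and tw(G) ≤ 1. Since G has at least one edge (e.g. 3–2), it is not an edgeless graph, so tw(G) ≥ 1. Combining the bounds, tw(G) = 1.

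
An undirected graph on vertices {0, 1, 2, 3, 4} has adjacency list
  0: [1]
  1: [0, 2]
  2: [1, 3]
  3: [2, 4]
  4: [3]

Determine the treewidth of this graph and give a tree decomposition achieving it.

Treewidth 1.
Bags: B1 = {1, 2}  B2 = {2, 3}  B3 = {3, 4}  B4 = {0, 1}
Tree: B1–B2, B2–B3, B1–B4

Each bag holds 2 vertices, so the decomposition has width 1, which upper-bounds the treewidth. G has an edge, so its treewidth is at least 1. The upper and lower bounds meet at 1, so that is the treewidth.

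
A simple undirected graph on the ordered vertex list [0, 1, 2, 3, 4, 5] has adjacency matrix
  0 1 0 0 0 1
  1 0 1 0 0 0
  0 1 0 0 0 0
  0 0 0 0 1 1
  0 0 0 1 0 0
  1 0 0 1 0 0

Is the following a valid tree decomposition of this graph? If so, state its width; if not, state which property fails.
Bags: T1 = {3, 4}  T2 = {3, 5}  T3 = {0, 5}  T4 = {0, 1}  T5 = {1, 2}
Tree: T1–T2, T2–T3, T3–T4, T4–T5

Every vertex of G appears in some bag (union = {0, 1, 2, 3, 4, 5}); every edge is covered by a bag; and for each vertex v the set of bags containing v is connected in the bag tree. The decomposition is therefore valid. The largest bag has 2 vertices, so the width is 1.

Yes; width 1.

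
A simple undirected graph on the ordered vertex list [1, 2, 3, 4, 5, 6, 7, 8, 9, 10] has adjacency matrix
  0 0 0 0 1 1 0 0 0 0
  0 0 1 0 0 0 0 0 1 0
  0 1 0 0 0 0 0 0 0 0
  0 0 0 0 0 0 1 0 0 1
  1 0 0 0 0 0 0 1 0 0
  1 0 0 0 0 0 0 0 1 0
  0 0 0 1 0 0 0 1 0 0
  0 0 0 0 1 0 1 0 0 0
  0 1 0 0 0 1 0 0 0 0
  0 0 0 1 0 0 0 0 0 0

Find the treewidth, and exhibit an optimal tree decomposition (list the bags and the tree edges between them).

Treewidth 1.
Bags: B1 = {2, 3}  B2 = {2, 9}  B3 = {6, 9}  B4 = {1, 6}  B5 = {1, 5}  B6 = {5, 8}  B7 = {7, 8}  B8 = {4, 7}  B9 = {4, 10}
Tree: B1–B2, B2–B3, B3–B4, B4–B5, B5–B6, B6–B7, B7–B8, B8–B9

The largest bag has 2 vertices, giving width 1; this decomposition certifies tw(G) ≤ 1. Any graph with an edge has treewidth ≥ 1, and G has the edge 3–2. Therefore the treewidth is 1.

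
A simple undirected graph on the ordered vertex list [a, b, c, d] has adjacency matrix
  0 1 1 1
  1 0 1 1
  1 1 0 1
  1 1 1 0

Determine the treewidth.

A width-3 tree decomposition is:
Bags: B1 = {a, b, c, d}
Tree: (single bag)
A single bag containing all 4 vertices is trivially a valid decomposition of width 3. For the lower bound, the 4 vertices {a, b, c, d} are pairwise adjacent, and any tree decomposition puts a clique entirely inside one bag — forcing width ≥ 3. The upper and lower bounds meet at 3, so that is the treewidth.

3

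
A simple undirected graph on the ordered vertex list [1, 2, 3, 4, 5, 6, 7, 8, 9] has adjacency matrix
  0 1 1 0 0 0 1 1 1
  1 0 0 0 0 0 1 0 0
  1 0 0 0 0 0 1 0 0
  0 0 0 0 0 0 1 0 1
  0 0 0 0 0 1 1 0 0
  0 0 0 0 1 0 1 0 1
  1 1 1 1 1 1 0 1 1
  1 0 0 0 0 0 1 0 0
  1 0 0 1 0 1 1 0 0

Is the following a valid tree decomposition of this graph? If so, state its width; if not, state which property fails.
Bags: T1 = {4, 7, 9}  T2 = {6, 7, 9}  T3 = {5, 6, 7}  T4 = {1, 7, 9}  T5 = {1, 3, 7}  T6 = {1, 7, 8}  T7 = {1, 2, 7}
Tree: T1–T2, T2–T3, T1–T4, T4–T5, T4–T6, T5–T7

Every vertex of G appears in some bag (union = {1, 2, 3, 4, 5, 6, 7, 8, 9}); every edge is covered by a bag; and for each vertex v the set of bags containing v is connected in the bag tree. The decomposition is therefore valid. The largest bag has 3 vertices, so the width is 2.

Yes; width 2.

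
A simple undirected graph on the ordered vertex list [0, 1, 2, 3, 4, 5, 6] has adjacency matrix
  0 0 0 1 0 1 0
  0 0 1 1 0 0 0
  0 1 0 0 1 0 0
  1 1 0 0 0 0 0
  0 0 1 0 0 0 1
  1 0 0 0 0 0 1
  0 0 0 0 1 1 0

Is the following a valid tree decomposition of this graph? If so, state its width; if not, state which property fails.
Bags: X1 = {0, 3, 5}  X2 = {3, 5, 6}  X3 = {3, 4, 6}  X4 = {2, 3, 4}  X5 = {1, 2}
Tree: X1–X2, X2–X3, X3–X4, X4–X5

No — edge (3,1) lies in no bag.

A tree decomposition must satisfy three properties: every vertex lies in some bag; for every edge, both endpoints lie together in some bag; and for every vertex, the bags containing it form a connected subtree. Here edge (3,1) lies in no bag, so the decomposition is invalid.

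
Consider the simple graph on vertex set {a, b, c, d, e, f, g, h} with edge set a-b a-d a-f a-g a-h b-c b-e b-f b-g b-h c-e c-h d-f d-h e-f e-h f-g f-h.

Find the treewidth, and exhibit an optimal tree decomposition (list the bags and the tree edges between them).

Every bag has size at most 4, so the width is 4 − 1 = 3 and tw(G) ≤ 3. On the other hand G contains the 4-clique {b, c, e, h}. A clique must lie in a single bag of any decomposition, so no decomposition can have width below 3. Therefore the treewidth is 3.

Treewidth 3.
One such decomposition:
Bags: B1 = {b, e, f, h}  B2 = {a, b, f, h}  B3 = {b, c, e, h}  B4 = {a, b, f, g}  B5 = {a, d, f, h}
Tree: B1–B2, B1–B3, B2–B4, B2–B5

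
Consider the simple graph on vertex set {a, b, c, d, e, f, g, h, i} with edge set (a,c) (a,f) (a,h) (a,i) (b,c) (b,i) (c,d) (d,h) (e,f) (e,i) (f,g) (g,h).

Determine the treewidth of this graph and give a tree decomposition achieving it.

Treewidth 3.
One such decomposition:
Bags: B1 = {b, c, d, h}  B2 = {a, b, c, h}  B3 = {a, b, h, i}  B4 = {a, g, h, i}  B5 = {a, f, g, i}  B6 = {e, f, g, i}
Tree: B1–B2, B2–B3, B3–B4, B4–B5, B5–B6

Each bag holds 4 vertices, so the decomposition has width 3, which upper-bounds the treewidth. For the lower bound: the 4 vertex sets {b,c,d}, {h}, {a}, {e,f,g,i} are disjoint, each induces a connected subgraph, and every pair is joined by at least one edge of G. Contracting each set to a single vertex therefore yields K_{4} as a minor, and since treewidth is minor-monotone, tw(G) ≥ tw(K_{4}) = 3. Therefore the treewidth is 3.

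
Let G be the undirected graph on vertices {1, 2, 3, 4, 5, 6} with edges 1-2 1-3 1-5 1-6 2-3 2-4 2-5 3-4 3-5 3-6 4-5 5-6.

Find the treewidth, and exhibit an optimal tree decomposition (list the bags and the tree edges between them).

Treewidth 3.
Bags: B1 = {1, 3, 5, 6}  B2 = {1, 2, 3, 5}  B3 = {2, 3, 4, 5}
Tree: B1–B2, B2–B3

The largest bag has 4 vertices, giving width 3; this decomposition certifies tw(G) ≤ 3. On the other hand G contains the 4-clique {1, 2, 3, 5}. A clique must lie in a single bag of any decomposition, so no decomposition can have width below 3. Therefore the treewidth is 3.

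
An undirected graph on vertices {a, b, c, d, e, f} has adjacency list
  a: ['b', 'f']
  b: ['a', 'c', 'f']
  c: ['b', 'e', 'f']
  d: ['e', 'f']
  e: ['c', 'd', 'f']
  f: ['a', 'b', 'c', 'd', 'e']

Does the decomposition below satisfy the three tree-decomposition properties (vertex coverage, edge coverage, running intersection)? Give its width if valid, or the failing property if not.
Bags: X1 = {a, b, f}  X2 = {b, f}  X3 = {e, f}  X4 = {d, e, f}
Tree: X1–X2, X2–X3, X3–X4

A tree decomposition must satisfy three properties: every vertex lies in some bag; for every edge, both endpoints lie together in some bag; and for every vertex, the bags containing it form a connected subtree. Here vertex c appears in no bag, so the decomposition is invalid.

No — vertex c appears in no bag.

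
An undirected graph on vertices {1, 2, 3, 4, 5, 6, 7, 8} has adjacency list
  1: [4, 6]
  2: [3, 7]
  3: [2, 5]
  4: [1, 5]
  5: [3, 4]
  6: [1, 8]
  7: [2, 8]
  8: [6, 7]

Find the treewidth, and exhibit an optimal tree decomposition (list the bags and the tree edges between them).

Each bag holds 3 vertices, so the decomposition has width 2, which upper-bounds the treewidth. The edges 1–4–5–3–2–7–8–6–1 form a cycle, so G is not a tree and its treewidth is at least 2. Combining the bounds, tw(G) = 2.

Treewidth 2.
Bags: B1 = {1, 4, 5}  B2 = {1, 3, 5}  B3 = {1, 2, 3}  B4 = {1, 2, 7}  B5 = {1, 7, 8}  B6 = {1, 6, 8}
Tree: B1–B2, B2–B3, B3–B4, B4–B5, B5–B6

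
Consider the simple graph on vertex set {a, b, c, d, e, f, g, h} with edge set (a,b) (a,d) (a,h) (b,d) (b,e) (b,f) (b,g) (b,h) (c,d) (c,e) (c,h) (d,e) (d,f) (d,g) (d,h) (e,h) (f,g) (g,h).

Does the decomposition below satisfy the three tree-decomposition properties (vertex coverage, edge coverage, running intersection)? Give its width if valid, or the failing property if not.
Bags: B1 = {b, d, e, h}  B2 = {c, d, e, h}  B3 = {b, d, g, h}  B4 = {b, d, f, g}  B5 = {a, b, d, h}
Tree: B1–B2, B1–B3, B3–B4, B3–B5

Yes; width 3.

Checking the three conditions: (i) the bags cover all of {a, b, c, d, e, f, g, h}; (ii) for each edge, some bag contains both endpoints; (iii) the bags containing any fixed vertex form a subtree. All hold, so the decomposition is valid with width 4 − 1 = 3.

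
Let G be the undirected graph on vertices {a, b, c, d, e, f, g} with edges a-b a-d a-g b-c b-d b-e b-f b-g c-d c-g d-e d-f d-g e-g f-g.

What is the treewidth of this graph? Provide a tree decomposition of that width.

Treewidth 3.
Bags: B1 = {b, c, d, g}  B2 = {b, d, e, g}  B3 = {a, b, d, g}  B4 = {b, d, f, g}
Tree: B1–B2, B1–B3, B1–B4

The largest bag has 4 vertices, giving width 3; this decomposition certifies tw(G) ≤ 3. On the other hand G contains the 4-clique {b, d, e, g}. A clique must lie in a single bag of any decomposition, so no decomposition can have width below 3. Therefore the treewidth is 3.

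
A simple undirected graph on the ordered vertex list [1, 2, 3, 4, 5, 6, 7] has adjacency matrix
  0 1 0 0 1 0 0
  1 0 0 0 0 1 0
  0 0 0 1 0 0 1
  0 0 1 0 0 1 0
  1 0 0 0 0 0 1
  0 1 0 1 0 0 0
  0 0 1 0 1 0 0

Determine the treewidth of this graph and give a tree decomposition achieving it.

The largest bag has 3 vertices, giving width 2; this decomposition certifies tw(G) ≤ 2. Since 6–4–3–7–5–1–2–6 is a cycle in G, G is not acyclic. Forests are exactly the graphs of treewidth ≤ 1, so tw(G) ≥ 2. Hence tw(G) = 2 exactly.

Treewidth 2.
Bags: B1 = {3, 4, 6}  B2 = {3, 6, 7}  B3 = {5, 6, 7}  B4 = {1, 5, 6}  B5 = {1, 2, 6}
Tree: B1–B2, B2–B3, B3–B4, B4–B5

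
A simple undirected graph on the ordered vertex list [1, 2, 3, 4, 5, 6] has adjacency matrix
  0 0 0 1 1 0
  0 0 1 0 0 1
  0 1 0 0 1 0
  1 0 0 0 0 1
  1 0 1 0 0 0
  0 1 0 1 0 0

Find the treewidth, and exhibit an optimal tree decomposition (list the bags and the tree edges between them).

Treewidth 2.
One optimal decomposition is:
Bags: B1 = {1, 3, 5}  B2 = {1, 2, 3}  B3 = {1, 2, 6}  B4 = {1, 4, 6}
Tree: B1–B2, B2–B3, B3–B4

Every bag has size at most 3, so the width is 3 − 1 = 2 and tw(G) ≤ 2. Since 1–5–3–2–6–4–1 is a cycle in G, G is not acyclic. Forests are exactly the graphs of treewidth ≤ 1, so tw(G) ≥ 2. Hence tw(G) = 2 exactly.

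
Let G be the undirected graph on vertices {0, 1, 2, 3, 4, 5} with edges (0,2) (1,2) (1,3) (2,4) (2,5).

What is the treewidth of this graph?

A width-1 tree decomposition is:
Bags: B1 = {0, 2}  B2 = {1, 2}  B3 = {2, 4}  B4 = {1, 3}  B5 = {2, 5}
Tree: B1–B2, B1–B3, B2–B4, B2–B5
Every bag has size at most 2, so the width is 2 − 1 = 1 and tw(G) ≤ 1. G has an edge, so its treewidth is at least 1. The upper and lower bounds meet at 1, so that is the treewidth.

1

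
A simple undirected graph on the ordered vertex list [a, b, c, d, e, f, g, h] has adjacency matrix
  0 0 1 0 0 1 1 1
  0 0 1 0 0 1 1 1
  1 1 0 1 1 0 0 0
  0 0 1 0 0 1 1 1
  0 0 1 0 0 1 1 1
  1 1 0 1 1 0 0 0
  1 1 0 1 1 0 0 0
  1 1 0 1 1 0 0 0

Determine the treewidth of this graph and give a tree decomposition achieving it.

Each bag holds 5 vertices, so the decomposition has width 4, which upper-bounds the treewidth. For the lower bound: the 5 vertex sets {e,f}, {b,g}, {c,d}, {h}, {a} are disjoint, each induces a connected subgraph, and every pair is joined by at least one edge of G. Contracting each set to a single vertex therefore yields K_{5} as a minor, and since treewidth is minor-monotone, tw(G) ≥ tw(K_{5}) = 4. Therefore the treewidth is 4.

Treewidth 4.
One optimal decomposition is:
Bags: B1 = {c, e, f, g, h}  B2 = {b, c, f, g, h}  B3 = {c, d, f, g, h}  B4 = {a, c, f, g, h}
Tree: B1–B2, B2–B3, B3–B4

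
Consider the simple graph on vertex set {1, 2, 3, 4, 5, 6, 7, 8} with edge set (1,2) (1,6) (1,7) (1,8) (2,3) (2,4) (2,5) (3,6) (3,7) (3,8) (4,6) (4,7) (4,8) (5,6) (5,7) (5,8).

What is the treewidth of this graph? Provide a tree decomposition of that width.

Each bag holds 5 vertices, so the decomposition has width 4, which upper-bounds the treewidth. For the lower bound: the 5 vertex sets {5,8}, {1,6}, {2,4}, {3}, {7} are disjoint, each induces a connected subgraph, and every pair is joined by at least one edge of G. Contracting each set to a single vertex therefore yields K_{5} as a minor, and since treewidth is minor-monotone, tw(G) ≥ tw(K_{5}) = 4. Combining the bounds, tw(G) = 4.

Treewidth 4.
Bags: B1 = {1, 3, 4, 5, 8}  B2 = {1, 3, 4, 5, 6}  B3 = {1, 2, 3, 4, 5}  B4 = {1, 3, 4, 5, 7}
Tree: B1–B2, B2–B3, B3–B4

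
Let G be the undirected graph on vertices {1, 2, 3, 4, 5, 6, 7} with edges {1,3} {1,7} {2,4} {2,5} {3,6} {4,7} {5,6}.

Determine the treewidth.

A width-2 tree decomposition is:
Bags: B1 = {2, 5, 6}  B2 = {2, 4, 6}  B3 = {4, 6, 7}  B4 = {1, 6, 7}  B5 = {1, 3, 6}
Tree: B1–B2, B2–B3, B3–B4, B4–B5
The largest bag has 3 vertices, giving width 2; this decomposition certifies tw(G) ≤ 2. Since 6–5–2–4–7–1–3–6 is a cycle in G, G is not acyclic. Forests are exactly the graphs of treewidth ≤ 1, so tw(G) ≥ 2. The upper and lower bounds meet at 2, so that is the treewidth.

2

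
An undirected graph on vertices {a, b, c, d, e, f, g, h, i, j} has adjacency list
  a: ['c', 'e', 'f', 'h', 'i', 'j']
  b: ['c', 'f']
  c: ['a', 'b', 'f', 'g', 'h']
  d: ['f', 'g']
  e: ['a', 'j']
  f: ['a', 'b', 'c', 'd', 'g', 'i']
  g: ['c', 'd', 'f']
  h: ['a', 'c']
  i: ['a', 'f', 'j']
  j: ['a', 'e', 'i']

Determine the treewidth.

A width-2 tree decomposition is:
Bags: B1 = {a, c, f}  B2 = {c, f, g}  B3 = {a, f, i}  B4 = {d, f, g}  B5 = {a, c, h}  B6 = {b, c, f}  B7 = {a, i, j}  B8 = {a, e, j}
Tree: B1–B2, B1–B3, B2–B4, B1–B5, B1–B6, B3–B7, B7–B8
Every bag has size at most 3, so the width is 3 − 1 = 2 and tw(G) ≤ 2. On the other hand G contains the 3-clique {a, e, j}. A clique must lie in a single bag of any decomposition, so no decomposition can have width below 2. Combining the bounds, tw(G) = 2.

2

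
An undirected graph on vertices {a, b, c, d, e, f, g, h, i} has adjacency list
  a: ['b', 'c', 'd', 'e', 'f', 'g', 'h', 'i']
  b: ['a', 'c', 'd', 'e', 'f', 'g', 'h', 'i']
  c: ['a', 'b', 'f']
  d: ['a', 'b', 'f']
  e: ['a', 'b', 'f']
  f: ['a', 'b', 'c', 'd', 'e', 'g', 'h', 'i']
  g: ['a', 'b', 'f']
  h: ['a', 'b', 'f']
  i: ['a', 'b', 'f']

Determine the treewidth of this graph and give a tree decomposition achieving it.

Treewidth 3.
Bags: B1 = {a, b, e, f}  B2 = {a, b, f, g}  B3 = {a, b, f, h}  B4 = {a, b, f, i}  B5 = {a, b, c, f}  B6 = {a, b, d, f}
Tree: B1–B2, B1–B3, B1–B4, B4–B5, B1–B6

Each bag holds 4 vertices, so the decomposition has width 3, which upper-bounds the treewidth. For the lower bound, the 4 vertices {a, b, d, f} are pairwise adjacent, and any tree decomposition puts a clique entirely inside one bag — forcing width ≥ 3. The upper and lower bounds meet at 3, so that is the treewidth.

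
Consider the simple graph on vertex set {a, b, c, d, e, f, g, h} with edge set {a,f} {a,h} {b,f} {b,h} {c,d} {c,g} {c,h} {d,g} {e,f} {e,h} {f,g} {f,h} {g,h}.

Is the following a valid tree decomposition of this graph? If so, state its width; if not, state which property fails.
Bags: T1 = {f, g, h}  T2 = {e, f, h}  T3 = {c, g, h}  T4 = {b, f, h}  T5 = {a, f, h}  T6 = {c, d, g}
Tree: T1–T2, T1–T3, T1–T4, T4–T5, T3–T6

Checking the three conditions: (i) the bags cover all of {a, b, c, d, e, f, g, h}; (ii) for each edge, some bag contains both endpoints; (iii) the bags containing any fixed vertex form a subtree. All hold, so the decomposition is valid with width 3 − 1 = 2.

Yes; width 2.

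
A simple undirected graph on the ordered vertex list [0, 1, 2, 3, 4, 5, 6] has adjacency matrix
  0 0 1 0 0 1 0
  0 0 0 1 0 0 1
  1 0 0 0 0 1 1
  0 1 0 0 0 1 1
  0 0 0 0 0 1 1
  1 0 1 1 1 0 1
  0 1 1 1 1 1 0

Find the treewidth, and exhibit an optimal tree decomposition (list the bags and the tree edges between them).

Treewidth 2.
One optimal decomposition is:
Bags: B1 = {4, 5, 6}  B2 = {2, 5, 6}  B3 = {3, 5, 6}  B4 = {1, 3, 6}  B5 = {0, 2, 5}
Tree: B1–B2, B1–B3, B3–B4, B2–B5

Every bag has size at most 3, so the width is 3 − 1 = 2 and tw(G) ≤ 2. For the lower bound, the 3 vertices {1, 3, 6} are pairwise adjacent, and any tree decomposition puts a clique entirely inside one bag — forcing width ≥ 2. Therefore the treewidth is 2.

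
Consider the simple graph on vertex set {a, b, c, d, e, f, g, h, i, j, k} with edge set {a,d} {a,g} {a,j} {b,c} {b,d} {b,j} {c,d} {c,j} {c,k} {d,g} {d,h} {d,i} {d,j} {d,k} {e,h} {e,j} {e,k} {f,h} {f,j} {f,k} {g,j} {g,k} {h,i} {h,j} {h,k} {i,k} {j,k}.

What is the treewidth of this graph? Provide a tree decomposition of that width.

The largest bag has 4 vertices, giving width 3; this decomposition certifies tw(G) ≤ 3. Conversely, {a, d, g, j} is a clique of size 4, and the vertices of any clique must share a bag in every tree decomposition; so some bag has ≥ 4 vertices and tw(G) ≥ 3. Hence tw(G) = 3 exactly.

Treewidth 3.
One such decomposition:
Bags: B1 = {d, h, j, k}  B2 = {d, g, j, k}  B3 = {f, h, j, k}  B4 = {a, d, g, j}  B5 = {d, h, i, k}  B6 = {c, d, j, k}  B7 = {e, h, j, k}  B8 = {b, c, d, j}
Tree: B1–B2, B1–B3, B2–B4, B1–B5, B1–B6, B1–B7, B6–B8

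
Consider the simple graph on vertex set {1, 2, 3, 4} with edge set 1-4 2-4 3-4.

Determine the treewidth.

1

A width-1 tree decomposition is:
Bags: B1 = {1, 4}  B2 = {3, 4}  B3 = {2, 4}
Tree: B1–B2, B2–B3
Every bag has size at most 2, so the width is 2 − 1 = 1 and tw(G) ≤ 1. Since G has at least one edge (e.g. 1–4), it is not an edgeless graph, so tw(G) ≥ 1. Hence tw(G) = 1 exactly.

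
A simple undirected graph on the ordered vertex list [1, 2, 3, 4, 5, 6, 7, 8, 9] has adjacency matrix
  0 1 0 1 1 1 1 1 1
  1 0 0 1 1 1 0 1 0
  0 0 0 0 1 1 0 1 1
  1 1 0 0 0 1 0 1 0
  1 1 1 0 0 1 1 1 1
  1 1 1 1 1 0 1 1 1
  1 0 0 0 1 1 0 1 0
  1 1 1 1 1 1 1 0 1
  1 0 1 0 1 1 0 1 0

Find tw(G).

A width-4 tree decomposition is:
Bags: B1 = {1, 5, 6, 8, 9}  B2 = {1, 2, 5, 6, 8}  B3 = {3, 5, 6, 8, 9}  B4 = {1, 5, 6, 7, 8}  B5 = {1, 2, 4, 6, 8}
Tree: B1–B2, B1–B3, B1–B4, B2–B5
The largest bag has 5 vertices, giving width 4; this decomposition certifies tw(G) ≤ 4. Conversely, {1, 2, 4, 6, 8} is a clique of size 5, and the vertices of any clique must share a bag in every tree decomposition; so some bag has ≥ 5 vertices and tw(G) ≥ 4. Therefore the treewidth is 4.

4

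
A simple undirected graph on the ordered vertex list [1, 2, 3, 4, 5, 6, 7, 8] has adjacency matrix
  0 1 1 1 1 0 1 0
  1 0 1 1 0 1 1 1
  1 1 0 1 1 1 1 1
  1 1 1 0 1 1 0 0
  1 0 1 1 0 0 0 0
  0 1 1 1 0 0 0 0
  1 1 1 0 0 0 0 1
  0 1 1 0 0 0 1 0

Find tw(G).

3

A width-3 tree decomposition is:
Bags: B1 = {1, 2, 3, 7}  B2 = {2, 3, 7, 8}  B3 = {1, 2, 3, 4}  B4 = {2, 3, 4, 6}  B5 = {1, 3, 4, 5}
Tree: B1–B2, B1–B3, B3–B4, B3–B5
The largest bag has 4 vertices, giving width 3; this decomposition certifies tw(G) ≤ 3. For the lower bound, the 4 vertices {2, 3, 7, 8} are pairwise adjacent, and any tree decomposition puts a clique entirely inside one bag — forcing width ≥ 3. Combining the bounds, tw(G) = 3.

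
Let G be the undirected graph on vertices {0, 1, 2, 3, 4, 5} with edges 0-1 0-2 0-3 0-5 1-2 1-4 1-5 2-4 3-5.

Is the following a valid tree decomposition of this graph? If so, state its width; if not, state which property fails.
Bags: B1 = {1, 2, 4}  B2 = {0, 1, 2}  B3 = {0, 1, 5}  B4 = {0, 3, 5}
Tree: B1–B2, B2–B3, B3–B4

Yes; width 2.

Vertex coverage: the bags together contain {0, 1, 2, 3, 4, 5}, the full vertex set. Edge coverage: each edge of G has both endpoints in at least one bag. Running intersection: for every vertex, the bags containing it form a connected subtree. All three properties hold, so this is a valid tree decomposition of width max|bag| − 1 = 2, and hence tw(G) ≤ 2.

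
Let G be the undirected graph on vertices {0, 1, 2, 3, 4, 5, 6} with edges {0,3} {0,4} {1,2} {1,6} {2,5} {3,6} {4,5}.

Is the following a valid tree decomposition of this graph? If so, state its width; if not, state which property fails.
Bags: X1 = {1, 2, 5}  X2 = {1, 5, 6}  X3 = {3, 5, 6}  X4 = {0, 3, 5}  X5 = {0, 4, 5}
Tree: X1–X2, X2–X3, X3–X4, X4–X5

Checking the three conditions: (i) the bags cover all of {0, 1, 2, 3, 4, 5, 6}; (ii) for each edge, some bag contains both endpoints; (iii) the bags containing any fixed vertex form a subtree. All hold, so the decomposition is valid with width 3 − 1 = 2.

Yes; width 2.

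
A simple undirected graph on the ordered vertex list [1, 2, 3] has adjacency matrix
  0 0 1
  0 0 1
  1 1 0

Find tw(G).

1

A width-1 tree decomposition is:
Bags: B1 = {2, 3}  B2 = {1, 3}
Tree: B1–B2
The largest bag has 2 vertices, giving width 1; this decomposition certifies tw(G) ≤ 1. G has an edge, so its treewidth is at least 1. Combining the bounds, tw(G) = 1.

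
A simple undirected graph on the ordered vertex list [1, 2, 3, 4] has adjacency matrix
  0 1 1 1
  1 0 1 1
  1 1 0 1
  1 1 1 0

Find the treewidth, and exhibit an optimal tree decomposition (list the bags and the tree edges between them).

With just one bag of size 4, the width is 4 − 1 = 3, so tw(G) ≤ 3. For the lower bound, the 4 vertices {1, 2, 3, 4} are pairwise adjacent, and any tree decomposition puts a clique entirely inside one bag — forcing width ≥ 3. Combining the bounds, tw(G) = 3.

Treewidth 3.
One such decomposition:
Bags: B1 = {1, 2, 3, 4}
Tree: (single bag)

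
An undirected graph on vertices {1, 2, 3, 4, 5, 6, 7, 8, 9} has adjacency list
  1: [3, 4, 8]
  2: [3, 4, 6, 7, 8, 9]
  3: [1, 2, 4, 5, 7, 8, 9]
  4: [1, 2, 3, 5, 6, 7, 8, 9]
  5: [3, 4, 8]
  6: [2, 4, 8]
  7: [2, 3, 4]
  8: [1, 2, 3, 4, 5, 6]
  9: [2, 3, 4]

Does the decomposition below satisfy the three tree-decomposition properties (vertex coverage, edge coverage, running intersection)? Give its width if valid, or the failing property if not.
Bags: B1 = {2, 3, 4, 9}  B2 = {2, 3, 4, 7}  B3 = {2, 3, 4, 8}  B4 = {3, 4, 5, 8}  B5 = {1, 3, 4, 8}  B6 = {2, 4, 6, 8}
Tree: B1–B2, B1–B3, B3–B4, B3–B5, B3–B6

Every vertex of G appears in some bag (union = {1, 2, 3, 4, 5, 6, 7, 8, 9}); every edge is covered by a bag; and for each vertex v the set of bags containing v is connected in the bag tree. The decomposition is therefore valid. The largest bag has 4 vertices, so the width is 3.

Yes; width 3.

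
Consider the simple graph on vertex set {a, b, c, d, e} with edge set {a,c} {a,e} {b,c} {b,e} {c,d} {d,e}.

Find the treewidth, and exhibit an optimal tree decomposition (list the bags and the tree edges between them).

Every bag has size at most 3, so the width is 3 − 1 = 2 and tw(G) ≤ 2. The edges e–d–c–a–e form a cycle, so G is not a tree and its treewidth is at least 2. The upper and lower bounds meet at 2, so that is the treewidth.

Treewidth 2.
One optimal decomposition is:
Bags: B1 = {c, d, e}  B2 = {a, c, e}  B3 = {b, c, e}
Tree: B1–B2, B2–B3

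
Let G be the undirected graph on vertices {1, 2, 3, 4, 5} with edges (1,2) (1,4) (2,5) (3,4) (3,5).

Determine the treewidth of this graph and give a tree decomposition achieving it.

Treewidth 2.
One optimal decomposition is:
Bags: B1 = {1, 3, 4}  B2 = {1, 3, 5}  B3 = {1, 2, 5}
Tree: B1–B2, B2–B3

Each bag holds 3 vertices, so the decomposition has width 2, which upper-bounds the treewidth. Since 1–4–3–5–2–1 is a cycle in G, G is not acyclic. Forests are exactly the graphs of treewidth ≤ 1, so tw(G) ≥ 2. Combining the bounds, tw(G) = 2.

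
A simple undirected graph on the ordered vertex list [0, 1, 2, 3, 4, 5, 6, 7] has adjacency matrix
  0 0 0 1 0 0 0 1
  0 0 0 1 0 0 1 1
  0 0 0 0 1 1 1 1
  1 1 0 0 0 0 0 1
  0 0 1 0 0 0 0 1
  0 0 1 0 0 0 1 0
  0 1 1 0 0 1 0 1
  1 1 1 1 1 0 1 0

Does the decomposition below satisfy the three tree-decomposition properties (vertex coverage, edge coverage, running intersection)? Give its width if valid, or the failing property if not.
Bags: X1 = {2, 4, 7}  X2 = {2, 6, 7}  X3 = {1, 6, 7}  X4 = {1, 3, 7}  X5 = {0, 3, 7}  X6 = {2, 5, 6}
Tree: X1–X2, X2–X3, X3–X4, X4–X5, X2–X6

Every vertex of G appears in some bag (union = {0, 1, 2, 3, 4, 5, 6, 7}); every edge is covered by a bag; and for each vertex v the set of bags containing v is connected in the bag tree. The decomposition is therefore valid. The largest bag has 3 vertices, so the width is 2.

Yes; width 2.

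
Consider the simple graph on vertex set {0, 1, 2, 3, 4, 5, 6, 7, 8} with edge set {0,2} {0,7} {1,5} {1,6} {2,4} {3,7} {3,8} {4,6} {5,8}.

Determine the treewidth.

A width-2 tree decomposition is:
Bags: B1 = {2, 4, 6}  B2 = {1, 2, 6}  B3 = {1, 2, 5}  B4 = {2, 5, 8}  B5 = {2, 3, 8}  B6 = {2, 3, 7}  B7 = {0, 2, 7}
Tree: B1–B2, B2–B3, B3–B4, B4–B5, B5–B6, B6–B7
The largest bag has 3 vertices, giving width 2; this decomposition certifies tw(G) ≤ 2. Since 2–4–6–1–5–8–3–7–0–2 is a cycle in G, G is not acyclic. Forests are exactly the graphs of treewidth ≤ 1, so tw(G) ≥ 2. The upper and lower bounds meet at 2, so that is the treewidth.

2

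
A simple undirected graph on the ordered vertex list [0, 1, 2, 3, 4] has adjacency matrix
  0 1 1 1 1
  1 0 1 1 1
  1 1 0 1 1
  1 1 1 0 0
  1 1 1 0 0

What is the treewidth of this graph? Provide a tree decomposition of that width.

Treewidth 3.
One such decomposition:
Bags: B1 = {0, 1, 2, 4}  B2 = {0, 1, 2, 3}
Tree: B1–B2

The largest bag has 4 vertices, giving width 3; this decomposition certifies tw(G) ≤ 3. For the lower bound, the 4 vertices {0, 1, 2, 3} are pairwise adjacent, and any tree decomposition puts a clique entirely inside one bag — forcing width ≥ 3. Hence tw(G) = 3 exactly.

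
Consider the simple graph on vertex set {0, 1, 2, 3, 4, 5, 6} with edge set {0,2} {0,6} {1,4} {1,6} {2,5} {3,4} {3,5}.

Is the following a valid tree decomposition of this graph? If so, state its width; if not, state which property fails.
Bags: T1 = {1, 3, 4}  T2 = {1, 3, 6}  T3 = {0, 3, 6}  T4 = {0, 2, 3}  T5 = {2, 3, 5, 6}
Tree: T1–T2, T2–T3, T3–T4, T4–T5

A tree decomposition must satisfy three properties: every vertex lies in some bag; for every edge, both endpoints lie together in some bag; and for every vertex, the bags containing it form a connected subtree. Here bags containing vertex 6 are not connected in the tree, so the decomposition is invalid.

No — bags containing vertex 6 are not connected in the tree.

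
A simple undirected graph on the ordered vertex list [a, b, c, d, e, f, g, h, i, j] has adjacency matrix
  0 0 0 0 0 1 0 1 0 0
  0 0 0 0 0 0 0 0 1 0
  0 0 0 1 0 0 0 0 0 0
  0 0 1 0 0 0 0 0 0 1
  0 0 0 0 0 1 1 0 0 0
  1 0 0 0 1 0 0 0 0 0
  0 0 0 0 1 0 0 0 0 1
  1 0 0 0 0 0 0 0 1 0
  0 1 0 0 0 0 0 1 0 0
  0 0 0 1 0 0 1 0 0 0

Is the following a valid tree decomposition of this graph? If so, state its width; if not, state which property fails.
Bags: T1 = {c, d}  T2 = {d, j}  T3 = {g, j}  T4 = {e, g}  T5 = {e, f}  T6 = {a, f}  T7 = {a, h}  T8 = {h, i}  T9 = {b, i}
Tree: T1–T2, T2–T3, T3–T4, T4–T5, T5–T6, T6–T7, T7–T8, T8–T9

Checking the three conditions: (i) the bags cover all of {a, b, c, d, e, f, g, h, i, j}; (ii) for each edge, some bag contains both endpoints; (iii) the bags containing any fixed vertex form a subtree. All hold, so the decomposition is valid with width 2 − 1 = 1.

Yes; width 1.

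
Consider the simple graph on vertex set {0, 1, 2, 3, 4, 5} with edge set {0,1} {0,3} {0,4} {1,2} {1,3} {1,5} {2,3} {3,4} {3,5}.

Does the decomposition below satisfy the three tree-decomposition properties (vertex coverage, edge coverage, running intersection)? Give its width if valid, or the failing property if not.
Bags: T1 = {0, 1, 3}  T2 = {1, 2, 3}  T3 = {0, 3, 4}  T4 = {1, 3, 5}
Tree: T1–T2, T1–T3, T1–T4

Vertex coverage: the bags together contain {0, 1, 2, 3, 4, 5}, the full vertex set. Edge coverage: each edge of G has both endpoints in at least one bag. Running intersection: for every vertex, the bags containing it form a connected subtree. All three properties hold, so this is a valid tree decomposition of width max|bag| − 1 = 2, and hence tw(G) ≤ 2.

Yes; width 2.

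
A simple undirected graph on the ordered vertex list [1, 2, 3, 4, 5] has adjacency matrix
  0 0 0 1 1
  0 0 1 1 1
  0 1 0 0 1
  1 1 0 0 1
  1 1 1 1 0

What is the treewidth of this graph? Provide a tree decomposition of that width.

The largest bag has 3 vertices, giving width 2; this decomposition certifies tw(G) ≤ 2. Conversely, {1, 4, 5} is a clique of size 3, and the vertices of any clique must share a bag in every tree decomposition; so some bag has ≥ 3 vertices and tw(G) ≥ 2. Combining the bounds, tw(G) = 2.

Treewidth 2.
Bags: B1 = {2, 4, 5}  B2 = {2, 3, 5}  B3 = {1, 4, 5}
Tree: B1–B2, B1–B3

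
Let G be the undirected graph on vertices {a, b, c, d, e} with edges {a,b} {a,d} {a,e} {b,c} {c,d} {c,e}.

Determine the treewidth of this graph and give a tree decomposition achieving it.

Treewidth 2.
One such decomposition:
Bags: B1 = {a, c, d}  B2 = {a, b, c}  B3 = {a, c, e}
Tree: B1–B2, B2–B3

The largest bag has 3 vertices, giving width 2; this decomposition certifies tw(G) ≤ 2. The edges a–d–c–b–a form a cycle, so G is not a tree and its treewidth is at least 2. Hence tw(G) = 2 exactly.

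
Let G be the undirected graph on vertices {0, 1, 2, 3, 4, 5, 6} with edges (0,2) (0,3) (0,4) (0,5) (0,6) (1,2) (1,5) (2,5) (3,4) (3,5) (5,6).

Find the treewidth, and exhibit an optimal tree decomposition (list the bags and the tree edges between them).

Treewidth 2.
One optimal decomposition is:
Bags: B1 = {0, 3, 5}  B2 = {0, 2, 5}  B3 = {0, 3, 4}  B4 = {0, 5, 6}  B5 = {1, 2, 5}
Tree: B1–B2, B1–B3, B2–B4, B2–B5

Each bag holds 3 vertices, so the decomposition has width 2, which upper-bounds the treewidth. On the other hand G contains the 3-clique {0, 3, 4}. A clique must lie in a single bag of any decomposition, so no decomposition can have width below 2. Therefore the treewidth is 2.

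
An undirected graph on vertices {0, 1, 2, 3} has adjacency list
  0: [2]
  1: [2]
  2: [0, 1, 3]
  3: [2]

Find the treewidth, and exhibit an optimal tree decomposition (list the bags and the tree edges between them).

Every bag has size at most 2, so the width is 2 − 1 = 1 and tw(G) ≤ 1. Since G has at least one edge (e.g. 2–1), it is not an edgeless graph, so tw(G) ≥ 1. The upper and lower bounds meet at 1, so that is the treewidth.

Treewidth 1.
One optimal decomposition is:
Bags: B1 = {1, 2}  B2 = {2, 3}  B3 = {0, 2}
Tree: B1–B2, B2–B3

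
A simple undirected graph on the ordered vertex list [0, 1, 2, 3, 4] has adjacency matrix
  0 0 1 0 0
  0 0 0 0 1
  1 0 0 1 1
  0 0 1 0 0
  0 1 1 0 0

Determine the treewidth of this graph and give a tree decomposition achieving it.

Each bag holds 2 vertices, so the decomposition has width 1, which upper-bounds the treewidth. G has an edge, so its treewidth is at least 1. Therefore the treewidth is 1.

Treewidth 1.
One optimal decomposition is:
Bags: B1 = {1, 4}  B2 = {2, 4}  B3 = {2, 3}  B4 = {0, 2}
Tree: B1–B2, B2–B3, B2–B4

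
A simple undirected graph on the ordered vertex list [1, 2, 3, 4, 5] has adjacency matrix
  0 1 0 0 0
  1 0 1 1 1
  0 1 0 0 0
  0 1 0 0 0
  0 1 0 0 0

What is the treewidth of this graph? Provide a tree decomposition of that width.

Treewidth 1.
Bags: B1 = {2, 3}  B2 = {2, 5}  B3 = {1, 2}  B4 = {2, 4}
Tree: B1–B2, B2–B3, B2–B4

Each bag holds 2 vertices, so the decomposition has width 1, which upper-bounds the treewidth. Since G has at least one edge (e.g. 2–3), it is not an edgeless graph, so tw(G) ≥ 1. Hence tw(G) = 1 exactly.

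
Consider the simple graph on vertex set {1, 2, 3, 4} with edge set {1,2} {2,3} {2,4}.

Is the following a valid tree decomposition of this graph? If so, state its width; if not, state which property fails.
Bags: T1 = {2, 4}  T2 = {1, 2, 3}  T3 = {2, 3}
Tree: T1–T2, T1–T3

A tree decomposition must satisfy three properties: every vertex lies in some bag; for every edge, both endpoints lie together in some bag; and for every vertex, the bags containing it form a connected subtree. Here bags containing vertex 3 are not connected in the tree, so the decomposition is invalid.

No — bags containing vertex 3 are not connected in the tree.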